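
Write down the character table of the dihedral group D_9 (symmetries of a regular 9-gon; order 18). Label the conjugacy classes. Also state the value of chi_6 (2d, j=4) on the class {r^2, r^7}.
Conjugacy classes: {e} of size 1, {r^1, r^8} of size 2, {r^2, r^7} of size 2, {r^3, r^6} of size 2, {r^4, r^5} of size 2, {s, sr, ..., sr^8} of size 9.
Character table:
  irrep \ class              {e} (size 1)  {r^1, r^8} (size 2)  {r^2, r^7} (size 2)  {r^3, r^6} (size 2)  {r^4, r^5} (size 2)  {s, sr, ..., sr^8} (size 9)
  chi_1 (triv)               1             1                    1                    1                    1                    1                          
  chi_2 (sign: r->1, s->-1)  1             1                    1                    1                    1                    -1                         
  chi_3 (2d, j=1)            2             2*cos(2*pi/9)        2*cos(4*pi/9)        -1                   -2*cos(pi/9)         0                          
  chi_4 (2d, j=2)            2             2*cos(4*pi/9)        -2*cos(pi/9)         -1                   2*cos(2*pi/9)        0                          
  chi_5 (2d, j=3)            2             -1                   -1                   2                    -1                   0                          
  chi_6 (2d, j=4)            2             -2*cos(pi/9)         2*cos(2*pi/9)        -1                   2*cos(4*pi/9)        0                          

Spot check: chi_6 (2d, j=4) on {r^2, r^7} = 2*cos(2*pi/9).

Solution. D_9 has order 2*9 = 18 with 6 conjugacy classes, hence 6 irreducibles. Sum of squared dims 1 + 1 + 4 + 4 + 4 + 4 = 18 = |G|. Linear characters come from the abelianisation; the 2-dimensional irreps have character r^k -> 2*cos(2*pi*j*k/9), reflections -> 0.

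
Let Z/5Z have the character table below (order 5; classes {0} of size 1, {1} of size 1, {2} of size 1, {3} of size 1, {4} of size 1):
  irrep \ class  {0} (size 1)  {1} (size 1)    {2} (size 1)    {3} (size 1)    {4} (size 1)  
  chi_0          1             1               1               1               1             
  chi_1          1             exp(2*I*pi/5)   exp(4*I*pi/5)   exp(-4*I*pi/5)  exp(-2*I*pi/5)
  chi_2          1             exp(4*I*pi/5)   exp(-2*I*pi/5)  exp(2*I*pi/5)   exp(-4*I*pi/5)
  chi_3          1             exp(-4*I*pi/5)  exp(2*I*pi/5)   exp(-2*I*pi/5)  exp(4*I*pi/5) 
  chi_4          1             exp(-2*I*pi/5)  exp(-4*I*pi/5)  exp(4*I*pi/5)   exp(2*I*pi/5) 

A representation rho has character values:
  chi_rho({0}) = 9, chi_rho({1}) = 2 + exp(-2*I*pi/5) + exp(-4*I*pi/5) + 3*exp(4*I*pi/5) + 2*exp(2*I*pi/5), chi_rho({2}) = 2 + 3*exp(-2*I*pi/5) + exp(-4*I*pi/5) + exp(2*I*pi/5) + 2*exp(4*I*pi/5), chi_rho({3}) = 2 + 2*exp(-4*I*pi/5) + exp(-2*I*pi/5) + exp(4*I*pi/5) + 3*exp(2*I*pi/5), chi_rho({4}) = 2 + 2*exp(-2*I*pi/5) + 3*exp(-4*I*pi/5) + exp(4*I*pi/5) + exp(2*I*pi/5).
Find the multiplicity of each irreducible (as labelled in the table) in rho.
Multiplicities: chi_0: 2, chi_1: 2, chi_2: 3, chi_3: 1, chi_4: 1.

Working: Use <chi_rho, chi> = (1/|G|) sum_C |C| * chi_rho(C) * conj(chi(C)) with |G| = 5 for each irreducible chi in the table:
  <chi_rho, chi_0> = (1/5)[1*(9)*conj(1) + 1*(2 + exp(-2*I*pi/5) + exp(-4*I*pi/5) + 3*exp(4*I*pi/5) + 2*exp(2*I*pi/5))*conj(1) + 1*(2 + 3*exp(-2*I*pi/5) + exp(-4*I*pi/5) + exp(2*I*pi/5) + 2*exp(4*I*pi/5))*conj(1) + 1*(2 + 2*exp(-4*I*pi/5) + exp(-2*I*pi/5) + exp(4*I*pi/5) + 3*exp(2*I*pi/5))*conj(1) + 1*(2 + 2*exp(-2*I*pi/5) + 3*exp(-4*I*pi/5) + exp(4*I*pi/5) + exp(2*I*pi/5))*conj(1)]
      = (1/5)[(9) + (2 + exp(-2*I*pi/5) + exp(-4*I*pi/5) + 3*exp(4*I*pi/5) + 2*exp(2*I*pi/5)) + (2 + 3*exp(-2*I*pi/5) + exp(-4*I*pi/5) + exp(2*I*pi/5) + 2*exp(4*I*pi/5)) + (2 + 2*exp(-4*I*pi/5) + exp(-2*I*pi/5) + exp(4*I*pi/5) + 3*exp(2*I*pi/5)) + (2 + 2*exp(-2*I*pi/5) + 3*exp(-4*I*pi/5) + exp(4*I*pi/5) + exp(2*I*pi/5))] = 10/5 = 2
  <chi_rho, chi_1> = (1/5)[1*(9)*conj(1) + 1*(2 + exp(-2*I*pi/5) + exp(-4*I*pi/5) + 3*exp(4*I*pi/5) + 2*exp(2*I*pi/5))*conj(exp(2*I*pi/5)) + 1*(2 + 3*exp(-2*I*pi/5) + exp(-4*I*pi/5) + exp(2*I*pi/5) + 2*exp(4*I*pi/5))*conj(exp(4*I*pi/5)) + 1*(2 + 2*exp(-4*I*pi/5) + exp(-2*I*pi/5) + exp(4*I*pi/5) + 3*exp(2*I*pi/5))*conj(exp(-4*I*pi/5)) + 1*(2 + 2*exp(-2*I*pi/5) + 3*exp(-4*I*pi/5) + exp(4*I*pi/5) + exp(2*I*pi/5))*conj(exp(-2*I*pi/5))]
      = (1/5)[(9) + (2 + 2*exp(-2*I*pi/5) + exp(-4*I*pi/5) + exp(4*I*pi/5) + 3*exp(2*I*pi/5)) + (2 + 2*exp(-4*I*pi/5) + exp(-2*I*pi/5) + exp(2*I*pi/5) + 3*exp(4*I*pi/5)) + (2 + 3*exp(-4*I*pi/5) + exp(-2*I*pi/5) + exp(2*I*pi/5) + 2*exp(4*I*pi/5)) + (2 + 3*exp(-2*I*pi/5) + exp(-4*I*pi/5) + exp(4*I*pi/5) + 2*exp(2*I*pi/5))] = 10/5 = 2
  <chi_rho, chi_2> = (1/5)[1*(9)*conj(1) + 1*(2 + exp(-2*I*pi/5) + exp(-4*I*pi/5) + 3*exp(4*I*pi/5) + 2*exp(2*I*pi/5))*conj(exp(4*I*pi/5)) + 1*(2 + 3*exp(-2*I*pi/5) + exp(-4*I*pi/5) + exp(2*I*pi/5) + 2*exp(4*I*pi/5))*conj(exp(-2*I*pi/5)) + 1*(2 + 2*exp(-4*I*pi/5) + exp(-2*I*pi/5) + exp(4*I*pi/5) + 3*exp(2*I*pi/5))*conj(exp(2*I*pi/5)) + 1*(2 + 2*exp(-2*I*pi/5) + 3*exp(-4*I*pi/5) + exp(4*I*pi/5) + exp(2*I*pi/5))*conj(exp(-4*I*pi/5))]
      = (1/5)[(9) + (3 + 2*exp(-2*I*pi/5) + 2*exp(-4*I*pi/5) + exp(4*I*pi/5) + exp(2*I*pi/5)) + (3 + 2*exp(-4*I*pi/5) + exp(-2*I*pi/5) + exp(4*I*pi/5) + 2*exp(2*I*pi/5)) + (3 + 2*exp(-2*I*pi/5) + exp(-4*I*pi/5) + exp(2*I*pi/5) + 2*exp(4*I*pi/5)) + (3 + exp(-2*I*pi/5) + exp(-4*I*pi/5) + 2*exp(4*I*pi/5) + 2*exp(2*I*pi/5))] = 15/5 = 3
  <chi_rho, chi_3> = (1/5)[1*(9)*conj(1) + 1*(2 + exp(-2*I*pi/5) + exp(-4*I*pi/5) + 3*exp(4*I*pi/5) + 2*exp(2*I*pi/5))*conj(exp(-4*I*pi/5)) + 1*(2 + 3*exp(-2*I*pi/5) + exp(-4*I*pi/5) + exp(2*I*pi/5) + 2*exp(4*I*pi/5))*conj(exp(2*I*pi/5)) + 1*(2 + 2*exp(-4*I*pi/5) + exp(-2*I*pi/5) + exp(4*I*pi/5) + 3*exp(2*I*pi/5))*conj(exp(-2*I*pi/5)) + 1*(2 + 2*exp(-2*I*pi/5) + 3*exp(-4*I*pi/5) + exp(4*I*pi/5) + exp(2*I*pi/5))*conj(exp(4*I*pi/5))]
      = (1/5)[(9) + (1 + 3*exp(-2*I*pi/5) + 2*exp(-4*I*pi/5) + exp(2*I*pi/5) + 2*exp(4*I*pi/5)) + (1 + 2*exp(-2*I*pi/5) + 3*exp(-4*I*pi/5) + exp(4*I*pi/5) + 2*exp(2*I*pi/5)) + (1 + 2*exp(-2*I*pi/5) + exp(-4*I*pi/5) + 3*exp(4*I*pi/5) + 2*exp(2*I*pi/5)) + (1 + 2*exp(-4*I*pi/5) + exp(-2*I*pi/5) + 2*exp(4*I*pi/5) + 3*exp(2*I*pi/5))] = 5/5 = 1
  <chi_rho, chi_4> = (1/5)[1*(9)*conj(1) + 1*(2 + exp(-2*I*pi/5) + exp(-4*I*pi/5) + 3*exp(4*I*pi/5) + 2*exp(2*I*pi/5))*conj(exp(-2*I*pi/5)) + 1*(2 + 3*exp(-2*I*pi/5) + exp(-4*I*pi/5) + exp(2*I*pi/5) + 2*exp(4*I*pi/5))*conj(exp(-4*I*pi/5)) + 1*(2 + 2*exp(-4*I*pi/5) + exp(-2*I*pi/5) + exp(4*I*pi/5) + 3*exp(2*I*pi/5))*conj(exp(4*I*pi/5)) + 1*(2 + 2*exp(-2*I*pi/5) + 3*exp(-4*I*pi/5) + exp(4*I*pi/5) + exp(2*I*pi/5))*conj(exp(2*I*pi/5))]
      = (1/5)[(9) + (1 + 3*exp(-4*I*pi/5) + exp(-2*I*pi/5) + 2*exp(4*I*pi/5) + 2*exp(2*I*pi/5)) + (1 + 2*exp(-2*I*pi/5) + exp(-4*I*pi/5) + 2*exp(4*I*pi/5) + 3*exp(2*I*pi/5)) + (1 + 3*exp(-2*I*pi/5) + 2*exp(-4*I*pi/5) + exp(4*I*pi/5) + 2*exp(2*I*pi/5)) + (1 + 2*exp(-2*I*pi/5) + 2*exp(-4*I*pi/5) + exp(2*I*pi/5) + 3*exp(4*I*pi/5))] = 5/5 = 1
(Exp terms are combined using exp(i*s)*conj(exp(i*t)) = exp(i*(s-t)), and sums of them are collapsed using the identity that for every m > 1 the m distinct m-th roots of unity sum to 0, e.g. 1 + exp(2*I*pi/3) + exp(-2*I*pi/3) = 0.)
Dimension check: dim(rho) = sum (mult * dim) = 2*1 + 2*1 + 3*1 + 1*1 + 1*1 = 9 = chi_rho(e) = 9.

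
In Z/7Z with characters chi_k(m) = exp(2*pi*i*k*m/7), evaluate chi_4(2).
chi_4(2) = zeta_7^8 = exp(2*I*pi/7)

Derivation: chi_4(2) = zeta_7^(4*2) = zeta_7^8. Since zeta_7^7 = 1, this equals zeta_7^1 = exp(2*pi*i*1/7) = exp(2*I*pi/7).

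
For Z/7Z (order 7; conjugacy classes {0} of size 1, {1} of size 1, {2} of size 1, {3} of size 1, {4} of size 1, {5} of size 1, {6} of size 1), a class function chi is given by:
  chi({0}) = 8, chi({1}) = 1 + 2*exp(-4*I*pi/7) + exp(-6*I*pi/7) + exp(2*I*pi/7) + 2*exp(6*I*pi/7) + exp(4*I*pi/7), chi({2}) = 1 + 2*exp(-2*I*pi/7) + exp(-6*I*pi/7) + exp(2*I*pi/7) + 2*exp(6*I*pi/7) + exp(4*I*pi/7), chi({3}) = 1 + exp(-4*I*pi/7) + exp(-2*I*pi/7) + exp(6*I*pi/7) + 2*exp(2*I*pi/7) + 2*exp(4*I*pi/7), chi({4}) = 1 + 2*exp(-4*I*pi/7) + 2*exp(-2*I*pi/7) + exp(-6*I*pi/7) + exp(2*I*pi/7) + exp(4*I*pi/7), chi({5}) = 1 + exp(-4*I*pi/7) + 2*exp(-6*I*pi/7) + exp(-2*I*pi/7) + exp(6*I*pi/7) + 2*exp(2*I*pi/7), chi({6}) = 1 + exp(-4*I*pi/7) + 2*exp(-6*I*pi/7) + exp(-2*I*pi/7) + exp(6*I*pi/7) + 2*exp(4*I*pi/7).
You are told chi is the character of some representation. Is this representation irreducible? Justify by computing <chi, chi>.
Not irreducible (reducible): <chi, chi> = 12 > 1.

<chi, chi> = (1/|G|) sum_C |C| * |chi(C)|^2 = (1/7)[1*|8|^2 + 1*|1 + 2*exp(-4*I*pi/7) + exp(-6*I*pi/7) + exp(2*I*pi/7) + 2*exp(6*I*pi/7) + exp(4*I*pi/7)|^2 + 1*|1 + 2*exp(-2*I*pi/7) + exp(-6*I*pi/7) + exp(2*I*pi/7) + 2*exp(6*I*pi/7) + exp(4*I*pi/7)|^2 + 1*|1 + exp(-4*I*pi/7) + exp(-2*I*pi/7) + exp(6*I*pi/7) + 2*exp(2*I*pi/7) + 2*exp(4*I*pi/7)|^2 + 1*|1 + 2*exp(-4*I*pi/7) + 2*exp(-2*I*pi/7) + exp(-6*I*pi/7) + exp(2*I*pi/7) + exp(4*I*pi/7)|^2 + 1*|1 + exp(-4*I*pi/7) + 2*exp(-6*I*pi/7) + exp(-2*I*pi/7) + exp(6*I*pi/7) + 2*exp(2*I*pi/7)|^2 + 1*|1 + exp(-4*I*pi/7) + 2*exp(-6*I*pi/7) + exp(-2*I*pi/7) + exp(6*I*pi/7) + 2*exp(4*I*pi/7)|^2]
  = (1/7)[(64) + (12 + 10*exp(-4*I*pi/7) + 8*exp(-2*I*pi/7) + 8*exp(-6*I*pi/7) + 8*exp(6*I*pi/7) + 8*exp(2*I*pi/7) + 10*exp(4*I*pi/7)) + (12 + 8*exp(-4*I*pi/7) + 8*exp(-2*I*pi/7) + 10*exp(-6*I*pi/7) + 10*exp(6*I*pi/7) + 8*exp(2*I*pi/7) + 8*exp(4*I*pi/7)) + (12 + 10*exp(-2*I*pi/7) + 8*exp(-4*I*pi/7) + 8*exp(-6*I*pi/7) + 8*exp(6*I*pi/7) + 8*exp(4*I*pi/7) + 10*exp(2*I*pi/7)) + (12 + 10*exp(-2*I*pi/7) + 8*exp(-4*I*pi/7) + 8*exp(-6*I*pi/7) + 8*exp(6*I*pi/7) + 8*exp(4*I*pi/7) + 10*exp(2*I*pi/7)) + (12 + 8*exp(-4*I*pi/7) + 8*exp(-2*I*pi/7) + 10*exp(-6*I*pi/7) + 10*exp(6*I*pi/7) + 8*exp(2*I*pi/7) + 8*exp(4*I*pi/7)) + (12 + 10*exp(-4*I*pi/7) + 8*exp(-2*I*pi/7) + 8*exp(-6*I*pi/7) + 8*exp(6*I*pi/7) + 8*exp(2*I*pi/7) + 10*exp(4*I*pi/7))] = 84/7 = 12.
(Exp terms are combined using exp(i*s)*conj(exp(i*t)) = exp(i*(s-t)), and sums of them are collapsed using the identity that for every m > 1 the m distinct m-th roots of unity sum to 0, e.g. 1 + exp(2*I*pi/3) + exp(-2*I*pi/3) = 0.)
A character is irreducible iff <chi, chi> = 1, so this representation is reducible.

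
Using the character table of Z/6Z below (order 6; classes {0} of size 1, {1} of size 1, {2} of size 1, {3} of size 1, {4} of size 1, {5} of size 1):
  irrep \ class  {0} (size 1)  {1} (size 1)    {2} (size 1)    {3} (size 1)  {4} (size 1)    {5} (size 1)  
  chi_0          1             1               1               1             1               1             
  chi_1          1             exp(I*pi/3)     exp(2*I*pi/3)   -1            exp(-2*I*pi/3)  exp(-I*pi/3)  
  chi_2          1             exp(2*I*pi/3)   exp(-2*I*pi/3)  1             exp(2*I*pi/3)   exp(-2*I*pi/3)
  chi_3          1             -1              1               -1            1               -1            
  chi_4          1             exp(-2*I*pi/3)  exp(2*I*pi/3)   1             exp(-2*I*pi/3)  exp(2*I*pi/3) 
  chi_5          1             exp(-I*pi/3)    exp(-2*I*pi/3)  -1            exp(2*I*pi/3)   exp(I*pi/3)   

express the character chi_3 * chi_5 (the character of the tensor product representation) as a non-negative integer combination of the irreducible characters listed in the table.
chi_3 tensor chi_5 = chi_2 (all other irreducibles have multiplicity 0).

Solution. The character of a tensor product is the pointwise product (chi_3 * chi_5)(C) = chi_3(C) * chi_5(C):
  {0}: (1)*(1), {1}: (-1)*(exp(-I*pi/3)), {2}: (1)*(exp(-2*I*pi/3)), {3}: (-1)*(-1), {4}: (1)*(exp(2*I*pi/3)), {5}: (-1)*(exp(I*pi/3))
so (chi_3 * chi_5) takes values
  {0} -> 1, {1} -> -exp(-I*pi/3), {2} -> exp(-2*I*pi/3), {3} -> 1, {4} -> exp(2*I*pi/3), {5} -> -exp(I*pi/3).
Now take the inner product of this character with each irreducible chi from the table, <chi_3*chi_5, chi> = (1/6) sum_C |C| (chi_3*chi_5)(C) conj(chi(C)):
  <chi_3*chi_5, chi_0> = (1/6)[1*(1)*conj(1) + 1*(-exp(-I*pi/3))*conj(1) + 1*(exp(-2*I*pi/3))*conj(1) + 1*(1)*conj(1) + 1*(exp(2*I*pi/3))*conj(1) + 1*(-exp(I*pi/3))*conj(1)]
      = (1/6)[(1) + (-exp(-I*pi/3)) + (exp(-2*I*pi/3)) + (1) + (exp(2*I*pi/3)) + (-exp(I*pi/3))] = 0/6 = 0
  <chi_3*chi_5, chi_1> = (1/6)[1*(1)*conj(1) + 1*(-exp(-I*pi/3))*conj(exp(I*pi/3)) + 1*(exp(-2*I*pi/3))*conj(exp(2*I*pi/3)) + 1*(1)*conj(-1) + 1*(exp(2*I*pi/3))*conj(exp(-2*I*pi/3)) + 1*(-exp(I*pi/3))*conj(exp(-I*pi/3))]
      = (1/6)[(1) + (-exp(-2*I*pi/3)) + (exp(2*I*pi/3)) + (-1) + (exp(-2*I*pi/3)) + (-exp(2*I*pi/3))] = 0/6 = 0
  <chi_3*chi_5, chi_2> = (1/6)[1*(1)*conj(1) + 1*(-exp(-I*pi/3))*conj(exp(2*I*pi/3)) + 1*(exp(-2*I*pi/3))*conj(exp(-2*I*pi/3)) + 1*(1)*conj(1) + 1*(exp(2*I*pi/3))*conj(exp(2*I*pi/3)) + 1*(-exp(I*pi/3))*conj(exp(-2*I*pi/3))]
      = (1/6)[(1) + (1) + (1) + (1) + (1) + (1)] = 6/6 = 1
  <chi_3*chi_5, chi_3> = (1/6)[1*(1)*conj(1) + 1*(-exp(-I*pi/3))*conj(-1) + 1*(exp(-2*I*pi/3))*conj(1) + 1*(1)*conj(-1) + 1*(exp(2*I*pi/3))*conj(1) + 1*(-exp(I*pi/3))*conj(-1)]
      = (1/6)[(1) + (exp(-I*pi/3)) + (exp(-2*I*pi/3)) + (-1) + (exp(2*I*pi/3)) + (exp(I*pi/3))] = 0/6 = 0
  <chi_3*chi_5, chi_4> = (1/6)[1*(1)*conj(1) + 1*(-exp(-I*pi/3))*conj(exp(-2*I*pi/3)) + 1*(exp(-2*I*pi/3))*conj(exp(2*I*pi/3)) + 1*(1)*conj(1) + 1*(exp(2*I*pi/3))*conj(exp(-2*I*pi/3)) + 1*(-exp(I*pi/3))*conj(exp(2*I*pi/3))]
      = (1/6)[(1) + (-exp(I*pi/3)) + (exp(2*I*pi/3)) + (1) + (exp(-2*I*pi/3)) + (-exp(-I*pi/3))] = 0/6 = 0
  <chi_3*chi_5, chi_5> = (1/6)[1*(1)*conj(1) + 1*(-exp(-I*pi/3))*conj(exp(-I*pi/3)) + 1*(exp(-2*I*pi/3))*conj(exp(-2*I*pi/3)) + 1*(1)*conj(-1) + 1*(exp(2*I*pi/3))*conj(exp(2*I*pi/3)) + 1*(-exp(I*pi/3))*conj(exp(I*pi/3))]
      = (1/6)[(1) + (-1) + (1) + (-1) + (1) + (-1)] = 0/6 = 0
(Exp terms are combined using exp(i*s)*conj(exp(i*t)) = exp(i*(s-t)), and sums of them are collapsed using the identity that for every m > 1 the m distinct m-th roots of unity sum to 0, e.g. 1 + exp(2*I*pi/3) + exp(-2*I*pi/3) = 0.)
Hence the multiplicities are chi_2: 1. Dimension check: dim(chi_3)*dim(chi_5) = 1*1 = 1 and sum (mult * dim) = 1*1 = 1.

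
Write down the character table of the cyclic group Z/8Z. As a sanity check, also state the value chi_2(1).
Character table of Z/8Z (irreps indexed chi_0,...,chi_7 with chi_k(m) = zeta_8^(k*m), zeta_8 = exp(2*pi*i/8)):
  irrep \ class  {0} (size 1)  {1} (size 1)    {2} (size 1)  {3} (size 1)    {4} (size 1)  {5} (size 1)    {6} (size 1)  {7} (size 1)  
  chi_0          1             1               1             1               1             1               1             1             
  chi_1          1             exp(I*pi/4)     I             exp(3*I*pi/4)   -1            exp(-3*I*pi/4)  -I            exp(-I*pi/4)  
  chi_2          1             I               -1            -I              1             I               -1            -I            
  chi_3          1             exp(3*I*pi/4)   -I            exp(I*pi/4)     -1            exp(-I*pi/4)    I             exp(-3*I*pi/4)
  chi_4          1             -1              1             -1              1             -1              1             -1            
  chi_5          1             exp(-3*I*pi/4)  I             exp(-I*pi/4)    -1            exp(I*pi/4)     -I            exp(3*I*pi/4) 
  chi_6          1             -I              -1            I               1             -I              -1            I             
  chi_7          1             exp(-I*pi/4)    -I            exp(-3*I*pi/4)  -1            exp(3*I*pi/4)   I             exp(I*pi/4)   

Spot check: chi_2(1) = zeta_8^(2*1) = zeta_8^2 = I.

Why: Z/8Z is abelian, so all 8 irreducible complex representations are 1-dimensional. They are given by chi_k(m) = zeta_8^(k*m) for k = 0,...,7. Row orthogonality: sum_m chi_k(m) conj(chi_l(m)) = 8 * [k = l].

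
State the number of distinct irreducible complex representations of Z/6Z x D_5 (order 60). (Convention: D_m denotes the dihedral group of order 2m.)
24

Justification: The number of irreducible complex representations of a finite group equals its number of conjugacy classes. For a direct product, #classes(G x H) = #classes(G) * #classes(H). Z/6Z has 6 classes (abelian), D_5 has 4 classes, so 6 * 4 = 24, so Z/6Z x D_5 (order 60) has exactly 24 irreducible complex representations.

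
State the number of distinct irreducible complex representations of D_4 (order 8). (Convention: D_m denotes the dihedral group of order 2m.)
5

Argument: The number of irreducible complex representations of a finite group equals its number of conjugacy classes. D_4 has 5 conjugacy classes (n/2 + 3 for n even), so D_4 (order 8) has exactly 5 irreducible complex representations.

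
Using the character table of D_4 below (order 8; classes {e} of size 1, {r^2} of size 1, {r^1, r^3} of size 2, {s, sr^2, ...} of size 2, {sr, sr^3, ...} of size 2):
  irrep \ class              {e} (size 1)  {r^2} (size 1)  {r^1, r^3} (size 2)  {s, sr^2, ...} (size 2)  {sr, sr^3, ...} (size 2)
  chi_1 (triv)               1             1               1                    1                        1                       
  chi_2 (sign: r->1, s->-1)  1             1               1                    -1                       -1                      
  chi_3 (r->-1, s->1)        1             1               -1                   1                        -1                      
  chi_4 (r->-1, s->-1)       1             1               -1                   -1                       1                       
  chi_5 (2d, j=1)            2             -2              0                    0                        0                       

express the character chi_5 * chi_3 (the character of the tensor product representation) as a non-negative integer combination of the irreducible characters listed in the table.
chi_5 tensor chi_3 = chi_5 (all other irreducibles have multiplicity 0).

Why: The character of a tensor product is the pointwise product (chi_5 * chi_3)(C) = chi_5(C) * chi_3(C):
  {e}: (2)*(1), {r^2}: (-2)*(1), {r^1, r^3}: (0)*(-1), {s, sr^2, ...}: (0)*(1), {sr, sr^3, ...}: (0)*(-1)
so (chi_5 * chi_3) takes values
  {e} -> 2, {r^2} -> -2, {r^1, r^3} -> 0, {s, sr^2, ...} -> 0, {sr, sr^3, ...} -> 0.
Now take the inner product of this character with each irreducible chi from the table, <chi_5*chi_3, chi> = (1/8) sum_C |C| (chi_5*chi_3)(C) conj(chi(C)):
  <chi_5*chi_3, chi_1> = (1/8)[1*(2)*conj(1) + 1*(-2)*conj(1) + 2*(0)*conj(1) + 2*(0)*conj(1) + 2*(0)*conj(1)]
      = (1/8)[(2) + (-2) + (0) + (0) + (0)] = 0/8 = 0
  <chi_5*chi_3, chi_2> = (1/8)[1*(2)*conj(1) + 1*(-2)*conj(1) + 2*(0)*conj(1) + 2*(0)*conj(-1) + 2*(0)*conj(-1)]
      = (1/8)[(2) + (-2) + (0) + (0) + (0)] = 0/8 = 0
  <chi_5*chi_3, chi_3> = (1/8)[1*(2)*conj(1) + 1*(-2)*conj(1) + 2*(0)*conj(-1) + 2*(0)*conj(1) + 2*(0)*conj(-1)]
      = (1/8)[(2) + (-2) + (0) + (0) + (0)] = 0/8 = 0
  <chi_5*chi_3, chi_4> = (1/8)[1*(2)*conj(1) + 1*(-2)*conj(1) + 2*(0)*conj(-1) + 2*(0)*conj(-1) + 2*(0)*conj(1)]
      = (1/8)[(2) + (-2) + (0) + (0) + (0)] = 0/8 = 0
  <chi_5*chi_3, chi_5> = (1/8)[1*(2)*conj(2) + 1*(-2)*conj(-2) + 2*(0)*conj(0) + 2*(0)*conj(0) + 2*(0)*conj(0)]
      = (1/8)[(4) + (4) + (0) + (0) + (0)] = 8/8 = 1
Hence the multiplicities are chi_5: 1. Dimension check: dim(chi_5)*dim(chi_3) = 2*1 = 2 and sum (mult * dim) = 1*2 = 2.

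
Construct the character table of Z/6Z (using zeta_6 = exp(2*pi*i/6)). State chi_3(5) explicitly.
Character table of Z/6Z (irreps indexed chi_0,...,chi_5 with chi_k(m) = zeta_6^(k*m), zeta_6 = exp(2*pi*i/6)):
  irrep \ class  {0} (size 1)  {1} (size 1)    {2} (size 1)    {3} (size 1)  {4} (size 1)    {5} (size 1)  
  chi_0          1             1               1               1             1               1             
  chi_1          1             exp(I*pi/3)     exp(2*I*pi/3)   -1            exp(-2*I*pi/3)  exp(-I*pi/3)  
  chi_2          1             exp(2*I*pi/3)   exp(-2*I*pi/3)  1             exp(2*I*pi/3)   exp(-2*I*pi/3)
  chi_3          1             -1              1               -1            1               -1            
  chi_4          1             exp(-2*I*pi/3)  exp(2*I*pi/3)   1             exp(-2*I*pi/3)  exp(2*I*pi/3) 
  chi_5          1             exp(-I*pi/3)    exp(-2*I*pi/3)  -1            exp(2*I*pi/3)   exp(I*pi/3)   

Spot check: chi_3(5) = zeta_6^(3*5) = zeta_6^15 = -1.

Solution. Z/6Z is abelian, so all 6 irreducible complex representations are 1-dimensional. They are given by chi_k(m) = zeta_6^(k*m) for k = 0,...,5. Row orthogonality: sum_m chi_k(m) conj(chi_l(m)) = 6 * [k = l].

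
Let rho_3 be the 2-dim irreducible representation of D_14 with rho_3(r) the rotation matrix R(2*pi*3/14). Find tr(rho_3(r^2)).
chi_{rho_3}(r^2) = 2*cos(2*pi*3*2/14) = -2*cos(pi/7)

Details: rho_3(r^2) is rotation by angle 2*pi*3*2/14, whose trace is 2*cos(2*pi*3*2/14) = -2*cos(pi/7).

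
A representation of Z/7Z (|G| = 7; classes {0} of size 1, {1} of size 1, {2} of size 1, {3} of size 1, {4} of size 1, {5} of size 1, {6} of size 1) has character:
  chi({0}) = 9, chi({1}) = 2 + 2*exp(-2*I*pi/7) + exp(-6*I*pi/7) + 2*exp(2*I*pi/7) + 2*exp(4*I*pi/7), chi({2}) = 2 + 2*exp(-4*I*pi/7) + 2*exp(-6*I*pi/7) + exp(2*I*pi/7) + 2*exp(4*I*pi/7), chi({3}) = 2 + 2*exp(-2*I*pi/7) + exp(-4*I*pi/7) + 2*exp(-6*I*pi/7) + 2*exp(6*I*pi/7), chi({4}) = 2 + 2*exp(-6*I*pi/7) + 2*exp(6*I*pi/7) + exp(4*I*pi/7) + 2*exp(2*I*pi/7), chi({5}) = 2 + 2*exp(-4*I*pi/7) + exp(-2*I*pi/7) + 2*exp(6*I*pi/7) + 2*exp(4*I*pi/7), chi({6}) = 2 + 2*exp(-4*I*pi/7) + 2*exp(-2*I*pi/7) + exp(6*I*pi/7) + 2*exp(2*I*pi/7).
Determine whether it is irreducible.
Not irreducible (reducible): <chi, chi> = 17 > 1.

Argument: <chi, chi> = (1/|G|) sum_C |C| * |chi(C)|^2 = (1/7)[1*|9|^2 + 1*|2 + 2*exp(-2*I*pi/7) + exp(-6*I*pi/7) + 2*exp(2*I*pi/7) + 2*exp(4*I*pi/7)|^2 + 1*|2 + 2*exp(-4*I*pi/7) + 2*exp(-6*I*pi/7) + exp(2*I*pi/7) + 2*exp(4*I*pi/7)|^2 + 1*|2 + 2*exp(-2*I*pi/7) + exp(-4*I*pi/7) + 2*exp(-6*I*pi/7) + 2*exp(6*I*pi/7)|^2 + 1*|2 + 2*exp(-6*I*pi/7) + 2*exp(6*I*pi/7) + exp(4*I*pi/7) + 2*exp(2*I*pi/7)|^2 + 1*|2 + 2*exp(-4*I*pi/7) + exp(-2*I*pi/7) + 2*exp(6*I*pi/7) + 2*exp(4*I*pi/7)|^2 + 1*|2 + 2*exp(-4*I*pi/7) + 2*exp(-2*I*pi/7) + exp(6*I*pi/7) + 2*exp(2*I*pi/7)|^2]
  = (1/7)[(81) + (17 + 12*exp(-4*I*pi/7) + 12*exp(-2*I*pi/7) + 8*exp(-6*I*pi/7) + 8*exp(6*I*pi/7) + 12*exp(2*I*pi/7) + 12*exp(4*I*pi/7)) + (17 + 12*exp(-4*I*pi/7) + 8*exp(-2*I*pi/7) + 12*exp(-6*I*pi/7) + 12*exp(6*I*pi/7) + 8*exp(2*I*pi/7) + 12*exp(4*I*pi/7)) + (17 + 12*exp(-2*I*pi/7) + 8*exp(-4*I*pi/7) + 12*exp(-6*I*pi/7) + 12*exp(6*I*pi/7) + 8*exp(4*I*pi/7) + 12*exp(2*I*pi/7)) + (17 + 12*exp(-2*I*pi/7) + 8*exp(-4*I*pi/7) + 12*exp(-6*I*pi/7) + 12*exp(6*I*pi/7) + 8*exp(4*I*pi/7) + 12*exp(2*I*pi/7)) + (17 + 12*exp(-4*I*pi/7) + 8*exp(-2*I*pi/7) + 12*exp(-6*I*pi/7) + 12*exp(6*I*pi/7) + 8*exp(2*I*pi/7) + 12*exp(4*I*pi/7)) + (17 + 12*exp(-4*I*pi/7) + 12*exp(-2*I*pi/7) + 8*exp(-6*I*pi/7) + 8*exp(6*I*pi/7) + 12*exp(2*I*pi/7) + 12*exp(4*I*pi/7))] = 119/7 = 17.
(Exp terms are combined using exp(i*s)*conj(exp(i*t)) = exp(i*(s-t)), and sums of them are collapsed using the identity that for every m > 1 the m distinct m-th roots of unity sum to 0, e.g. 1 + exp(2*I*pi/3) + exp(-2*I*pi/3) = 0.)
A character is irreducible iff <chi, chi> = 1, so this representation is reducible.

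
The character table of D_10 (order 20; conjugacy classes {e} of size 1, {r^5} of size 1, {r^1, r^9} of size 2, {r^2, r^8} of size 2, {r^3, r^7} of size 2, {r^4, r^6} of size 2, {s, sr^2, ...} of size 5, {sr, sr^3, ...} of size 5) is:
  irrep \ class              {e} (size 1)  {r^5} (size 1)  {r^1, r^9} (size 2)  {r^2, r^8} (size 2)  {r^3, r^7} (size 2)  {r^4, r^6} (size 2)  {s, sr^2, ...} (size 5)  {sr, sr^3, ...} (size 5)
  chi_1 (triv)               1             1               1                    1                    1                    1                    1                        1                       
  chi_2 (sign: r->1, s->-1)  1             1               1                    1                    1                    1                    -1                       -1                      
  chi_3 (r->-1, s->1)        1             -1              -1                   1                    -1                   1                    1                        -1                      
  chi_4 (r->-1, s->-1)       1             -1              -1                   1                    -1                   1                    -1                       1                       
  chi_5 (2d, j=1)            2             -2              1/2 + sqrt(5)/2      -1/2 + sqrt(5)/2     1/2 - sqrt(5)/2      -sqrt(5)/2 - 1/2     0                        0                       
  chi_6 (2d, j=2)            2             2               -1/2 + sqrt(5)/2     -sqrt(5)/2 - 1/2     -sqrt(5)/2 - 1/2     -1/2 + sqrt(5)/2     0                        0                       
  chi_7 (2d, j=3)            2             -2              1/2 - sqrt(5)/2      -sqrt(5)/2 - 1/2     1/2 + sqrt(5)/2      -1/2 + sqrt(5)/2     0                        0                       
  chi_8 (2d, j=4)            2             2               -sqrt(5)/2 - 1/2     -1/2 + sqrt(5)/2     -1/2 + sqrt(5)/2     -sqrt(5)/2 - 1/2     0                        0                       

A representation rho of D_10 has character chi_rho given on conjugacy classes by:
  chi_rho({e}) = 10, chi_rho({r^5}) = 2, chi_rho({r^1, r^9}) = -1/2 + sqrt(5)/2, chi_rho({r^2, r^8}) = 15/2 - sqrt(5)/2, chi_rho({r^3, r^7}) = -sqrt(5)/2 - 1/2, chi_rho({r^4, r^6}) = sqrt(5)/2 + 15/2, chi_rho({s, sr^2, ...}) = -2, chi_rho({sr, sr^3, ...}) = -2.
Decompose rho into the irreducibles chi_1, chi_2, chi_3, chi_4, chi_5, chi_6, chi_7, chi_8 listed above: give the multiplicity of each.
Multiplicities: chi_1: 1, chi_2: 3, chi_3: 2, chi_4: 2, chi_5: 0, chi_6: 1, chi_7: 0, chi_8: 0.

Use <chi_rho, chi> = (1/|G|) sum_C |C| * chi_rho(C) * conj(chi(C)) with |G| = 20 for each irreducible chi in the table:
  <chi_rho, chi_1> = (1/20)[1*(10)*conj(1) + 1*(2)*conj(1) + 2*(-1/2 + sqrt(5)/2)*conj(1) + 2*(15/2 - sqrt(5)/2)*conj(1) + 2*(-sqrt(5)/2 - 1/2)*conj(1) + 2*(sqrt(5)/2 + 15/2)*conj(1) + 5*(-2)*conj(1) + 5*(-2)*conj(1)]
      = (1/20)[(10) + (2) + (-1 + sqrt(5)) + (15 - sqrt(5)) + (-sqrt(5) - 1) + (sqrt(5) + 15) + (-10) + (-10)] = 20/20 = 1
  <chi_rho, chi_2> = (1/20)[1*(10)*conj(1) + 1*(2)*conj(1) + 2*(-1/2 + sqrt(5)/2)*conj(1) + 2*(15/2 - sqrt(5)/2)*conj(1) + 2*(-sqrt(5)/2 - 1/2)*conj(1) + 2*(sqrt(5)/2 + 15/2)*conj(1) + 5*(-2)*conj(-1) + 5*(-2)*conj(-1)]
      = (1/20)[(10) + (2) + (-1 + sqrt(5)) + (15 - sqrt(5)) + (-sqrt(5) - 1) + (sqrt(5) + 15) + (10) + (10)] = 60/20 = 3
  <chi_rho, chi_3> = (1/20)[1*(10)*conj(1) + 1*(2)*conj(-1) + 2*(-1/2 + sqrt(5)/2)*conj(-1) + 2*(15/2 - sqrt(5)/2)*conj(1) + 2*(-sqrt(5)/2 - 1/2)*conj(-1) + 2*(sqrt(5)/2 + 15/2)*conj(1) + 5*(-2)*conj(1) + 5*(-2)*conj(-1)]
      = (1/20)[(10) + (-2) + (1 - sqrt(5)) + (15 - sqrt(5)) + (1 + sqrt(5)) + (sqrt(5) + 15) + (-10) + (10)] = 40/20 = 2
  <chi_rho, chi_4> = (1/20)[1*(10)*conj(1) + 1*(2)*conj(-1) + 2*(-1/2 + sqrt(5)/2)*conj(-1) + 2*(15/2 - sqrt(5)/2)*conj(1) + 2*(-sqrt(5)/2 - 1/2)*conj(-1) + 2*(sqrt(5)/2 + 15/2)*conj(1) + 5*(-2)*conj(-1) + 5*(-2)*conj(1)]
      = (1/20)[(10) + (-2) + (1 - sqrt(5)) + (15 - sqrt(5)) + (1 + sqrt(5)) + (sqrt(5) + 15) + (10) + (-10)] = 40/20 = 2
  <chi_rho, chi_5> = (1/20)[1*(10)*conj(2) + 1*(2)*conj(-2) + 2*(-1/2 + sqrt(5)/2)*conj(1/2 + sqrt(5)/2) + 2*(15/2 - sqrt(5)/2)*conj(-1/2 + sqrt(5)/2) + 2*(-sqrt(5)/2 - 1/2)*conj(1/2 - sqrt(5)/2) + 2*(sqrt(5)/2 + 15/2)*conj(-sqrt(5)/2 - 1/2) + 5*(-2)*conj(0) + 5*(-2)*conj(0)]
      = (1/20)[(20) + (-4) + (2) + (-10 + 8*sqrt(5)) + (2) + (-8*sqrt(5) - 10) + (0) + (0)] = 0/20 = 0
  <chi_rho, chi_6> = (1/20)[1*(10)*conj(2) + 1*(2)*conj(2) + 2*(-1/2 + sqrt(5)/2)*conj(-1/2 + sqrt(5)/2) + 2*(15/2 - sqrt(5)/2)*conj(-sqrt(5)/2 - 1/2) + 2*(-sqrt(5)/2 - 1/2)*conj(-sqrt(5)/2 - 1/2) + 2*(sqrt(5)/2 + 15/2)*conj(-1/2 + sqrt(5)/2) + 5*(-2)*conj(0) + 5*(-2)*conj(0)]
      = (1/20)[(20) + (4) + (3 - sqrt(5)) + (-7*sqrt(5) - 5) + (sqrt(5) + 3) + (-5 + 7*sqrt(5)) + (0) + (0)] = 20/20 = 1
  <chi_rho, chi_7> = (1/20)[1*(10)*conj(2) + 1*(2)*conj(-2) + 2*(-1/2 + sqrt(5)/2)*conj(1/2 - sqrt(5)/2) + 2*(15/2 - sqrt(5)/2)*conj(-sqrt(5)/2 - 1/2) + 2*(-sqrt(5)/2 - 1/2)*conj(1/2 + sqrt(5)/2) + 2*(sqrt(5)/2 + 15/2)*conj(-1/2 + sqrt(5)/2) + 5*(-2)*conj(0) + 5*(-2)*conj(0)]
      = (1/20)[(20) + (-4) + (-3 + sqrt(5)) + (-7*sqrt(5) - 5) + (-3 - sqrt(5)) + (-5 + 7*sqrt(5)) + (0) + (0)] = 0/20 = 0
  <chi_rho, chi_8> = (1/20)[1*(10)*conj(2) + 1*(2)*conj(2) + 2*(-1/2 + sqrt(5)/2)*conj(-sqrt(5)/2 - 1/2) + 2*(15/2 - sqrt(5)/2)*conj(-1/2 + sqrt(5)/2) + 2*(-sqrt(5)/2 - 1/2)*conj(-1/2 + sqrt(5)/2) + 2*(sqrt(5)/2 + 15/2)*conj(-sqrt(5)/2 - 1/2) + 5*(-2)*conj(0) + 5*(-2)*conj(0)]
      = (1/20)[(20) + (4) + (-2) + (-10 + 8*sqrt(5)) + (-2) + (-8*sqrt(5) - 10) + (0) + (0)] = 0/20 = 0
Dimension check: dim(rho) = sum (mult * dim) = 1*1 + 3*1 + 2*1 + 2*1 + 0*2 + 1*2 + 0*2 + 0*2 = 10 = chi_rho(e) = 10.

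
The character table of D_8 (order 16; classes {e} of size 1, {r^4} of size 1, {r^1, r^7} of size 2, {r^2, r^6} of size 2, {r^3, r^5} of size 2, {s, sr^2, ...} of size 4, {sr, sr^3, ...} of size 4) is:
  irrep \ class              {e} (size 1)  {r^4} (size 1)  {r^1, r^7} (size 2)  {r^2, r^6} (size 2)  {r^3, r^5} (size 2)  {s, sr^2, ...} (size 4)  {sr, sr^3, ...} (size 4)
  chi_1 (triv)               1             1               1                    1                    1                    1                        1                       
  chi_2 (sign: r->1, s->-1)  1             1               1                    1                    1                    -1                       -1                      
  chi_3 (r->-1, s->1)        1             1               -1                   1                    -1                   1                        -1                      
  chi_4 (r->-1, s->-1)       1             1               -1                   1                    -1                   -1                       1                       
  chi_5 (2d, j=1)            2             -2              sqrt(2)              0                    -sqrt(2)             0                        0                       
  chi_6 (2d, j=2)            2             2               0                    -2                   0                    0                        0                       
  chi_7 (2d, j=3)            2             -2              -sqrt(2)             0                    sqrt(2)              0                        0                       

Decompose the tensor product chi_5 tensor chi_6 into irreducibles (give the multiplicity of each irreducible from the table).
chi_5 tensor chi_6 = chi_5 + chi_7 (all other irreducibles have multiplicity 0).

Reasoning: The character of a tensor product is the pointwise product (chi_5 * chi_6)(C) = chi_5(C) * chi_6(C):
  {e}: (2)*(2), {r^4}: (-2)*(2), {r^1, r^7}: (sqrt(2))*(0), {r^2, r^6}: (0)*(-2), {r^3, r^5}: (-sqrt(2))*(0), {s, sr^2, ...}: (0)*(0), {sr, sr^3, ...}: (0)*(0)
so (chi_5 * chi_6) takes values
  {e} -> 4, {r^4} -> -4, {r^1, r^7} -> 0, {r^2, r^6} -> 0, {r^3, r^5} -> 0, {s, sr^2, ...} -> 0, {sr, sr^3, ...} -> 0.
Now take the inner product of this character with each irreducible chi from the table, <chi_5*chi_6, chi> = (1/16) sum_C |C| (chi_5*chi_6)(C) conj(chi(C)):
  <chi_5*chi_6, chi_1> = (1/16)[1*(4)*conj(1) + 1*(-4)*conj(1) + 2*(0)*conj(1) + 2*(0)*conj(1) + 2*(0)*conj(1) + 4*(0)*conj(1) + 4*(0)*conj(1)]
      = (1/16)[(4) + (-4) + (0) + (0) + (0) + (0) + (0)] = 0/16 = 0
  <chi_5*chi_6, chi_2> = (1/16)[1*(4)*conj(1) + 1*(-4)*conj(1) + 2*(0)*conj(1) + 2*(0)*conj(1) + 2*(0)*conj(1) + 4*(0)*conj(-1) + 4*(0)*conj(-1)]
      = (1/16)[(4) + (-4) + (0) + (0) + (0) + (0) + (0)] = 0/16 = 0
  <chi_5*chi_6, chi_3> = (1/16)[1*(4)*conj(1) + 1*(-4)*conj(1) + 2*(0)*conj(-1) + 2*(0)*conj(1) + 2*(0)*conj(-1) + 4*(0)*conj(1) + 4*(0)*conj(-1)]
      = (1/16)[(4) + (-4) + (0) + (0) + (0) + (0) + (0)] = 0/16 = 0
  <chi_5*chi_6, chi_4> = (1/16)[1*(4)*conj(1) + 1*(-4)*conj(1) + 2*(0)*conj(-1) + 2*(0)*conj(1) + 2*(0)*conj(-1) + 4*(0)*conj(-1) + 4*(0)*conj(1)]
      = (1/16)[(4) + (-4) + (0) + (0) + (0) + (0) + (0)] = 0/16 = 0
  <chi_5*chi_6, chi_5> = (1/16)[1*(4)*conj(2) + 1*(-4)*conj(-2) + 2*(0)*conj(sqrt(2)) + 2*(0)*conj(0) + 2*(0)*conj(-sqrt(2)) + 4*(0)*conj(0) + 4*(0)*conj(0)]
      = (1/16)[(8) + (8) + (0) + (0) + (0) + (0) + (0)] = 16/16 = 1
  <chi_5*chi_6, chi_6> = (1/16)[1*(4)*conj(2) + 1*(-4)*conj(2) + 2*(0)*conj(0) + 2*(0)*conj(-2) + 2*(0)*conj(0) + 4*(0)*conj(0) + 4*(0)*conj(0)]
      = (1/16)[(8) + (-8) + (0) + (0) + (0) + (0) + (0)] = 0/16 = 0
  <chi_5*chi_6, chi_7> = (1/16)[1*(4)*conj(2) + 1*(-4)*conj(-2) + 2*(0)*conj(-sqrt(2)) + 2*(0)*conj(0) + 2*(0)*conj(sqrt(2)) + 4*(0)*conj(0) + 4*(0)*conj(0)]
      = (1/16)[(8) + (8) + (0) + (0) + (0) + (0) + (0)] = 16/16 = 1
Hence the multiplicities are chi_5: 1, chi_7: 1. Dimension check: dim(chi_5)*dim(chi_6) = 2*2 = 4 and sum (mult * dim) = 1*2 + 1*2 = 4.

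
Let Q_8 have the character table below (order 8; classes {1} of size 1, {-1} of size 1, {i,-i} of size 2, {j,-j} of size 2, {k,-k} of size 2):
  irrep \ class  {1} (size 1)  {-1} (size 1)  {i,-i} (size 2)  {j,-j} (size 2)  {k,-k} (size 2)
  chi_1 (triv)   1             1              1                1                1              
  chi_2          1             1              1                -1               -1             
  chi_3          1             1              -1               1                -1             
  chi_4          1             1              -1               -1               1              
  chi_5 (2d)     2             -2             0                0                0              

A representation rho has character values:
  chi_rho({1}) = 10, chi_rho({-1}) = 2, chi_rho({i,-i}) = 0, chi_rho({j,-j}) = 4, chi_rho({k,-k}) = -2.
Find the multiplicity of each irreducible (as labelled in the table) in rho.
Multiplicities: chi_1: 2, chi_2: 1, chi_3: 3, chi_4: 0, chi_5: 2.

Working: Use <chi_rho, chi> = (1/|G|) sum_C |C| * chi_rho(C) * conj(chi(C)) with |G| = 8 for each irreducible chi in the table:
  <chi_rho, chi_1> = (1/8)[1*(10)*conj(1) + 1*(2)*conj(1) + 2*(0)*conj(1) + 2*(4)*conj(1) + 2*(-2)*conj(1)]
      = (1/8)[(10) + (2) + (0) + (8) + (-4)] = 16/8 = 2
  <chi_rho, chi_2> = (1/8)[1*(10)*conj(1) + 1*(2)*conj(1) + 2*(0)*conj(1) + 2*(4)*conj(-1) + 2*(-2)*conj(-1)]
      = (1/8)[(10) + (2) + (0) + (-8) + (4)] = 8/8 = 1
  <chi_rho, chi_3> = (1/8)[1*(10)*conj(1) + 1*(2)*conj(1) + 2*(0)*conj(-1) + 2*(4)*conj(1) + 2*(-2)*conj(-1)]
      = (1/8)[(10) + (2) + (0) + (8) + (4)] = 24/8 = 3
  <chi_rho, chi_4> = (1/8)[1*(10)*conj(1) + 1*(2)*conj(1) + 2*(0)*conj(-1) + 2*(4)*conj(-1) + 2*(-2)*conj(1)]
      = (1/8)[(10) + (2) + (0) + (-8) + (-4)] = 0/8 = 0
  <chi_rho, chi_5> = (1/8)[1*(10)*conj(2) + 1*(2)*conj(-2) + 2*(0)*conj(0) + 2*(4)*conj(0) + 2*(-2)*conj(0)]
      = (1/8)[(20) + (-4) + (0) + (0) + (0)] = 16/8 = 2
Dimension check: dim(rho) = sum (mult * dim) = 2*1 + 1*1 + 3*1 + 0*1 + 2*2 = 10 = chi_rho(e) = 10.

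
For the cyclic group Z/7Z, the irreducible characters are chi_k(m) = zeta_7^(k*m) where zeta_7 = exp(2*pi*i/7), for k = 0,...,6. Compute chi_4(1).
chi_4(1) = zeta_7^4 = exp(-6*I*pi/7)

Justification: chi_4(1) = zeta_7^(4*1) = zeta_7^4. Since zeta_7^7 = 1, this equals zeta_7^4 = exp(2*pi*i*4/7) = exp(-6*I*pi/7).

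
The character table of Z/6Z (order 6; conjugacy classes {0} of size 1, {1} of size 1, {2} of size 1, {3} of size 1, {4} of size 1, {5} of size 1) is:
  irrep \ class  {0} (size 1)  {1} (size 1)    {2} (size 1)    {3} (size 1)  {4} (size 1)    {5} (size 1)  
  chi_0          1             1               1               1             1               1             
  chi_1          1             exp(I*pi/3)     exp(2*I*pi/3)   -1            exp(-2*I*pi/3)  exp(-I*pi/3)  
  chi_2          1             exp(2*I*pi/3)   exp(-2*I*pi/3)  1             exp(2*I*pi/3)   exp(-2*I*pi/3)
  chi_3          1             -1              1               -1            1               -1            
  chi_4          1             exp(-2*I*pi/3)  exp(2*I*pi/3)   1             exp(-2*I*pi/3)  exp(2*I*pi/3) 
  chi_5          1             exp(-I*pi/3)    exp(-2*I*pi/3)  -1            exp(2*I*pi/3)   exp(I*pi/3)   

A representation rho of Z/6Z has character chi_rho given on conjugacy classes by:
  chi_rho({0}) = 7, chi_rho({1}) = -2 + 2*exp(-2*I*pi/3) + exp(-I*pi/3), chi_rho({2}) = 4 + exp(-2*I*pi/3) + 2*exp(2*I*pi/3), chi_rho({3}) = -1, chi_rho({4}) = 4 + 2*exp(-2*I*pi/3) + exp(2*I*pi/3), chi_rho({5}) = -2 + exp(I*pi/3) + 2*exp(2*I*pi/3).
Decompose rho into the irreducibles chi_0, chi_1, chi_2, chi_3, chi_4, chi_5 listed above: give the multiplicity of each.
Multiplicities: chi_0: 1, chi_1: 0, chi_2: 0, chi_3: 3, chi_4: 2, chi_5: 1.

Details: Use <chi_rho, chi> = (1/|G|) sum_C |C| * chi_rho(C) * conj(chi(C)) with |G| = 6 for each irreducible chi in the table:
  <chi_rho, chi_0> = (1/6)[1*(7)*conj(1) + 1*(-2 + 2*exp(-2*I*pi/3) + exp(-I*pi/3))*conj(1) + 1*(4 + exp(-2*I*pi/3) + 2*exp(2*I*pi/3))*conj(1) + 1*(-1)*conj(1) + 1*(4 + 2*exp(-2*I*pi/3) + exp(2*I*pi/3))*conj(1) + 1*(-2 + exp(I*pi/3) + 2*exp(2*I*pi/3))*conj(1)]
      = (1/6)[(7) + (-2 + 2*exp(-2*I*pi/3) + exp(-I*pi/3)) + (4 + exp(-2*I*pi/3) + 2*exp(2*I*pi/3)) + (-1) + (4 + 2*exp(-2*I*pi/3) + exp(2*I*pi/3)) + (-2 + exp(I*pi/3) + 2*exp(2*I*pi/3))] = 6/6 = 1
  <chi_rho, chi_1> = (1/6)[1*(7)*conj(1) + 1*(-2 + 2*exp(-2*I*pi/3) + exp(-I*pi/3))*conj(exp(I*pi/3)) + 1*(4 + exp(-2*I*pi/3) + 2*exp(2*I*pi/3))*conj(exp(2*I*pi/3)) + 1*(-1)*conj(-1) + 1*(4 + 2*exp(-2*I*pi/3) + exp(2*I*pi/3))*conj(exp(-2*I*pi/3)) + 1*(-2 + exp(I*pi/3) + 2*exp(2*I*pi/3))*conj(exp(-I*pi/3))]
      = (1/6)[(7) + (-2 + exp(-2*I*pi/3) - 2*exp(-I*pi/3)) + (2 + 4*exp(-2*I*pi/3) + exp(2*I*pi/3)) + (1) + (2 + exp(-2*I*pi/3) + 4*exp(2*I*pi/3)) + (-2 - 2*exp(I*pi/3) + exp(2*I*pi/3))] = 0/6 = 0
  <chi_rho, chi_2> = (1/6)[1*(7)*conj(1) + 1*(-2 + 2*exp(-2*I*pi/3) + exp(-I*pi/3))*conj(exp(2*I*pi/3)) + 1*(4 + exp(-2*I*pi/3) + 2*exp(2*I*pi/3))*conj(exp(-2*I*pi/3)) + 1*(-1)*conj(1) + 1*(4 + 2*exp(-2*I*pi/3) + exp(2*I*pi/3))*conj(exp(2*I*pi/3)) + 1*(-2 + exp(I*pi/3) + 2*exp(2*I*pi/3))*conj(exp(-2*I*pi/3))]
      = (1/6)[(7) + (-1 + 2*exp(2*I*pi/3) - 2*exp(-2*I*pi/3)) + (1 + 2*exp(-2*I*pi/3) + 4*exp(2*I*pi/3)) + (-1) + (1 + 4*exp(-2*I*pi/3) + 2*exp(2*I*pi/3)) + (-1 + 2*exp(-2*I*pi/3) - 2*exp(2*I*pi/3))] = 0/6 = 0
  <chi_rho, chi_3> = (1/6)[1*(7)*conj(1) + 1*(-2 + 2*exp(-2*I*pi/3) + exp(-I*pi/3))*conj(-1) + 1*(4 + exp(-2*I*pi/3) + 2*exp(2*I*pi/3))*conj(1) + 1*(-1)*conj(-1) + 1*(4 + 2*exp(-2*I*pi/3) + exp(2*I*pi/3))*conj(1) + 1*(-2 + exp(I*pi/3) + 2*exp(2*I*pi/3))*conj(-1)]
      = (1/6)[(7) + (2 - exp(-I*pi/3) - 2*exp(-2*I*pi/3)) + (4 + exp(-2*I*pi/3) + 2*exp(2*I*pi/3)) + (1) + (4 + 2*exp(-2*I*pi/3) + exp(2*I*pi/3)) + (2 - 2*exp(2*I*pi/3) - exp(I*pi/3))] = 18/6 = 3
  <chi_rho, chi_4> = (1/6)[1*(7)*conj(1) + 1*(-2 + 2*exp(-2*I*pi/3) + exp(-I*pi/3))*conj(exp(-2*I*pi/3)) + 1*(4 + exp(-2*I*pi/3) + 2*exp(2*I*pi/3))*conj(exp(2*I*pi/3)) + 1*(-1)*conj(1) + 1*(4 + 2*exp(-2*I*pi/3) + exp(2*I*pi/3))*conj(exp(-2*I*pi/3)) + 1*(-2 + exp(I*pi/3) + 2*exp(2*I*pi/3))*conj(exp(2*I*pi/3))]
      = (1/6)[(7) + (2 - 2*exp(2*I*pi/3) + exp(I*pi/3)) + (2 + 4*exp(-2*I*pi/3) + exp(2*I*pi/3)) + (-1) + (2 + exp(-2*I*pi/3) + 4*exp(2*I*pi/3)) + (2 + exp(-I*pi/3) - 2*exp(-2*I*pi/3))] = 12/6 = 2
  <chi_rho, chi_5> = (1/6)[1*(7)*conj(1) + 1*(-2 + 2*exp(-2*I*pi/3) + exp(-I*pi/3))*conj(exp(-I*pi/3)) + 1*(4 + exp(-2*I*pi/3) + 2*exp(2*I*pi/3))*conj(exp(-2*I*pi/3)) + 1*(-1)*conj(-1) + 1*(4 + 2*exp(-2*I*pi/3) + exp(2*I*pi/3))*conj(exp(2*I*pi/3)) + 1*(-2 + exp(I*pi/3) + 2*exp(2*I*pi/3))*conj(exp(I*pi/3))]
      = (1/6)[(7) + (1 - 2*exp(I*pi/3) + 2*exp(-I*pi/3)) + (1 + 2*exp(-2*I*pi/3) + 4*exp(2*I*pi/3)) + (1) + (1 + 4*exp(-2*I*pi/3) + 2*exp(2*I*pi/3)) + (1 - 2*exp(-I*pi/3) + 2*exp(I*pi/3))] = 6/6 = 1
(Exp terms are combined using exp(i*s)*conj(exp(i*t)) = exp(i*(s-t)), and sums of them are collapsed using the identity that for every m > 1 the m distinct m-th roots of unity sum to 0, e.g. 1 + exp(2*I*pi/3) + exp(-2*I*pi/3) = 0.)
Dimension check: dim(rho) = sum (mult * dim) = 1*1 + 0*1 + 0*1 + 3*1 + 2*1 + 1*1 = 7 = chi_rho(e) = 7.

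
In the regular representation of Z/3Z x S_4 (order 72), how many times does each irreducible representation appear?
Each irreducible V_i of dimension d_i appears with multiplicity d_i, i.e. rho_reg = (direct sum over all irreducibles V_i) d_i V_i. The irreducible dimensions for Z/3Z x S_4 are 1, 1, 1, 1, 1, 1, 2, 2, 2, 3, 3, 3, 3, 3, 3: 6 irreducibles of dimension 1, each with multiplicity 1; 3 irreducibles of dimension 2, each with multiplicity 2; 6 irreducibles of dimension 3, each with multiplicity 3. Total dimension 6*1*1 + 3*2*2 + 6*3*3 = 72 = |G|.

Derivation: General theorem: in the regular representation of a finite group G, each irreducible appears with multiplicity equal to its dimension. Check: dim(rho_reg) = sum d_i^2 = 1 + 1 + 1 + 1 + 1 + 1 + 4 + 4 + 4 + 9 + 9 + 9 + 9 + 9 + 9 = 72 = |G|.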